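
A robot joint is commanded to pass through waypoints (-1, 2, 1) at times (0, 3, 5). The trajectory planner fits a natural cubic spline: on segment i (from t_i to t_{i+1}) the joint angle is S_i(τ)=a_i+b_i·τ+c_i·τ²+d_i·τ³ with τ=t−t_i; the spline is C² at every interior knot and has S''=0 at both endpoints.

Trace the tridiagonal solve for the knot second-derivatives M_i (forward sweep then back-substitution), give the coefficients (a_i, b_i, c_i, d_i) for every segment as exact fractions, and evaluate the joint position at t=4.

  seg 0: a=-1 b=29/20 c=0 d=-1/20
  seg 1: a=2 b=1/10 c=-9/20 d=3/40
S(4) = 69/40

Δ: Δ0=1, Δ1=-1/2
row 1: diag=10, rhs=-9; c'=1/5, d'=-9/10
back: M1=-9/10
M: M0=0, M1=-9/10, M2=0
seg 0: a=-1, c=M0/2=0, d=(M1−M0)/(6·3)=-1/20, b=Δ0−h0·(2M0+M1)/6=29/20
seg 1: a=2, c=M1/2=-9/20, d=(M2−M1)/(6·2)=3/40, b=Δ1−h1·(2M1+M2)/6=1/10
t_q=4 → seg 1, τ=1; S=2+1/10·τ+-9/20·τ²+3/40·τ³=69/40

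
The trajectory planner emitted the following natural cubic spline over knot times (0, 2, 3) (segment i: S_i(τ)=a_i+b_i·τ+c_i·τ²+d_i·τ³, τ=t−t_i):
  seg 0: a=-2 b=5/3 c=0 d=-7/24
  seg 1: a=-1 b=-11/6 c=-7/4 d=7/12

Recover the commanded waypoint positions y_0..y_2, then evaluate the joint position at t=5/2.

y_0 = S_0(0) = a_0 = -2
y_1 = S_1(0) = a_1 = -1
y_2 = S_1(1) = -4
t_q=5/2 is in segment 1 (τ=1/2); S_1(τ)=-73/32

y_0=-2 y_1=-1 y_2=-4
S(5/2) = -73/32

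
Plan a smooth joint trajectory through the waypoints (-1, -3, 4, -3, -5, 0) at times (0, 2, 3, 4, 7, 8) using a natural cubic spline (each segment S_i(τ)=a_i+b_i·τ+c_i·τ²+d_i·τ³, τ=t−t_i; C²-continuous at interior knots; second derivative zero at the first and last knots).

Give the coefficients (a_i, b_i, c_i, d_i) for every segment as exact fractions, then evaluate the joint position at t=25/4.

  seg 0: a=-1 b=-18649/3651 c=0 d=7499/7302
  seg 1: a=-3 b=26345/3651 c=7499/1217 d=-23285/3651
  seg 2: a=4 b=1484/3651 c=-15786/1217 d=20317/3651
  seg 3: a=-3 b=-32281/3651 c=4531/1217 d=-3644/10953
  seg 4: a=-5 b=16481/3651 c=887/1217 d=-887/3651
S(25/4) = -19071/2434

Δ: Δ0=-1, Δ1=7, Δ2=-7, Δ3=-2/3, Δ4=5
row 1: diag=6, rhs=48; c'=1/6, d'=8
row 2: denom=4−1·1/6=23/6; d'=(-84−1·8)/(23/6)=-24
row 3: denom=8−1·6/23=178/23; d'=(38−1·-24)/(178/23)=713/89
row 4: denom=8−3·69/178=1217/178; d'=(34−3·713/89)/(1217/178)=1774/1217
back: M4=1774/1217
back: M3=713/89−69/178·1774/1217=9062/1217
back: M2=-24−6/23·9062/1217=-31572/1217
back: M1=8−1/6·-31572/1217=14998/1217
M: M0=0, M1=14998/1217, M2=-31572/1217, M3=9062/1217, M4=1774/1217, M5=0
seg 0: a=-1, c=M0/2=0, d=(M1−M0)/(6·2)=7499/7302, b=Δ0−h0·(2M0+M1)/6=-18649/3651
seg 1: a=-3, c=M1/2=7499/1217, d=(M2−M1)/(6·1)=-23285/3651, b=Δ1−h1·(2M1+M2)/6=26345/3651
seg 2: a=4, c=M2/2=-15786/1217, d=(M3−M2)/(6·1)=20317/3651, b=Δ2−h2·(2M2+M3)/6=1484/3651
seg 3: a=-3, c=M3/2=4531/1217, d=(M4−M3)/(6·3)=-3644/10953, b=Δ3−h3·(2M3+M4)/6=-32281/3651
seg 4: a=-5, c=M4/2=887/1217, d=(M5−M4)/(6·1)=-887/3651, b=Δ4−h4·(2M4+M5)/6=16481/3651
t_q=25/4 → seg 3, τ=9/4; S=-3+-32281/3651·τ+4531/1217·τ²+-3644/10953·τ³=-19071/2434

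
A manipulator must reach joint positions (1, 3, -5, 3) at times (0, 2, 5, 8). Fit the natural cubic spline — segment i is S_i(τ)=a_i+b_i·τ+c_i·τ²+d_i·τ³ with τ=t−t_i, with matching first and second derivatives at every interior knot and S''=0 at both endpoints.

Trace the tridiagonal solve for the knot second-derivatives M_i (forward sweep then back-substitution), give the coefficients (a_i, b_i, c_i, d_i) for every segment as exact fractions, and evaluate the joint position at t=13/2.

  seg 0: a=1 b=77/37 c=0 d=-10/37
  seg 1: a=3 b=-43/37 c=-60/37 d=373/999
  seg 2: a=-5 b=-30/37 c=193/111 d=-193/999
S(13/2) = -875/296

Δ: Δ0=1, Δ1=-8/3, Δ2=8/3
row 1: diag=10, rhs=-22; c'=3/10, d'=-11/5
row 2: denom=12−3·3/10=111/10; d'=(32−3·-11/5)/(111/10)=386/111
back: M2=386/111
back: M1=-11/5−3/10·386/111=-120/37
M: M0=0, M1=-120/37, M2=386/111, M3=0
seg 0: a=1, c=M0/2=0, d=(M1−M0)/(6·2)=-10/37, b=Δ0−h0·(2M0+M1)/6=77/37
seg 1: a=3, c=M1/2=-60/37, d=(M2−M1)/(6·3)=373/999, b=Δ1−h1·(2M1+M2)/6=-43/37
seg 2: a=-5, c=M2/2=193/111, d=(M3−M2)/(6·3)=-193/999, b=Δ2−h2·(2M2+M3)/6=-30/37
t_q=13/2 → seg 2, τ=3/2; S=-5+-30/37·τ+193/111·τ²+-193/999·τ³=-875/296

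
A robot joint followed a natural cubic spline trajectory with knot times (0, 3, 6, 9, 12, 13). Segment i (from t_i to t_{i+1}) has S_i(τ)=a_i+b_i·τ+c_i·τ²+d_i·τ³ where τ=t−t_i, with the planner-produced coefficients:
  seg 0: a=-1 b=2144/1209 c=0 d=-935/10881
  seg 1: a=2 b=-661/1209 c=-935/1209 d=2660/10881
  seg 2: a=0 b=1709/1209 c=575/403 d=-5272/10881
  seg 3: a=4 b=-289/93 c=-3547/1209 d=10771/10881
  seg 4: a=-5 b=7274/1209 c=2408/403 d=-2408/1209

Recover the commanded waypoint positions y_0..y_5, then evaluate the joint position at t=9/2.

y_0 = S_0(0) = a_0 = -1
y_1 = S_1(0) = a_1 = 2
y_2 = S_2(0) = a_2 = 0
y_3 = S_3(0) = a_3 = 4
y_4 = S_4(0) = a_4 = -5
y_5 = S_4(1) = 5
t_q=9/2 is in segment 1 (τ=3/2); S_1(τ)=427/1612

y_0=-1 y_1=2 y_2=0 y_3=4 y_4=-5 y_5=5
S(9/2) = 427/1612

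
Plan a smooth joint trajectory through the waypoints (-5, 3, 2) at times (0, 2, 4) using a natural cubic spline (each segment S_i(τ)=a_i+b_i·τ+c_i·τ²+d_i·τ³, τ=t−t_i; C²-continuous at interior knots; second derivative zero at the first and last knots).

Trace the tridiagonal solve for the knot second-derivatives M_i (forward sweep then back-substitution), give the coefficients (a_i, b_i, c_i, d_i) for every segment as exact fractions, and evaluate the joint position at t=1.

Δ: Δ0=4, Δ1=-1/2
row 1: diag=8, rhs=-27; c'=1/4, d'=-27/8
back: M1=-27/8
M: M0=0, M1=-27/8, M2=0
seg 0: a=-5, c=M0/2=0, d=(M1−M0)/(6·2)=-9/32, b=Δ0−h0·(2M0+M1)/6=41/8
seg 1: a=3, c=M1/2=-27/16, d=(M2−M1)/(6·2)=9/32, b=Δ1−h1·(2M1+M2)/6=7/4
t_q=1 → seg 0, τ=1; S=-5+41/8·τ+0·τ²+-9/32·τ³=-5/32

  seg 0: a=-5 b=41/8 c=0 d=-9/32
  seg 1: a=3 b=7/4 c=-27/16 d=9/32
S(1) = -5/32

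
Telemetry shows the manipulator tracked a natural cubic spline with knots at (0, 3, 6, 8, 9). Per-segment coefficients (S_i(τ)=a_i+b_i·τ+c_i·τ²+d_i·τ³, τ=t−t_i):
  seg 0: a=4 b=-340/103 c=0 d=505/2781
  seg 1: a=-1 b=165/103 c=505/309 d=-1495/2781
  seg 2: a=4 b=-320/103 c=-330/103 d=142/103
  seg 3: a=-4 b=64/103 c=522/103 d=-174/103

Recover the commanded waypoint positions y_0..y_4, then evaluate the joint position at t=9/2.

y_0 = S_0(0) = a_0 = 4
y_1 = S_1(0) = a_1 = -1
y_2 = S_2(0) = a_2 = 4
y_3 = S_3(0) = a_3 = -4
y_4 = S_3(1) = 0
t_q=9/2 is in segment 1 (τ=3/2); S_1(τ)=2691/824

y_0=4 y_1=-1 y_2=4 y_3=-4 y_4=0
S(9/2) = 2691/824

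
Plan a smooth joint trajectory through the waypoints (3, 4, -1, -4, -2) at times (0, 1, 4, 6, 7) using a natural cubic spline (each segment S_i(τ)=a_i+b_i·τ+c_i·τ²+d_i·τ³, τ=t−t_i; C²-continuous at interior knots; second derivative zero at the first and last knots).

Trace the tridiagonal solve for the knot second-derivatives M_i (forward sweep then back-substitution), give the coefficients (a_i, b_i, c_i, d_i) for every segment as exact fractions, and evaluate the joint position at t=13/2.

Δ: Δ0=1, Δ1=-5/3, Δ2=-3/2, Δ3=2
row 1: diag=8, rhs=-16; c'=3/8, d'=-2
row 2: denom=10−3·3/8=71/8; d'=(1−3·-2)/(71/8)=56/71
row 3: denom=6−2·16/71=394/71; d'=(21−2·56/71)/(394/71)=7/2
back: M3=7/2
back: M2=56/71−16/71·7/2=0
back: M1=-2−3/8·0=-2
M: M0=0, M1=-2, M2=0, M3=7/2, M4=0
seg 0: a=3, c=M0/2=0, d=(M1−M0)/(6·1)=-1/3, b=Δ0−h0·(2M0+M1)/6=4/3
seg 1: a=4, c=M1/2=-1, d=(M2−M1)/(6·3)=1/9, b=Δ1−h1·(2M1+M2)/6=1/3
seg 2: a=-1, c=M2/2=0, d=(M3−M2)/(6·2)=7/24, b=Δ2−h2·(2M2+M3)/6=-8/3
seg 3: a=-4, c=M3/2=7/4, d=(M4−M3)/(6·1)=-7/12, b=Δ3−h3·(2M3+M4)/6=5/6
t_q=13/2 → seg 3, τ=1/2; S=-4+5/6·τ+7/4·τ²+-7/12·τ³=-103/32

  seg 0: a=3 b=4/3 c=0 d=-1/3
  seg 1: a=4 b=1/3 c=-1 d=1/9
  seg 2: a=-1 b=-8/3 c=0 d=7/24
  seg 3: a=-4 b=5/6 c=7/4 d=-7/12
S(13/2) = -103/32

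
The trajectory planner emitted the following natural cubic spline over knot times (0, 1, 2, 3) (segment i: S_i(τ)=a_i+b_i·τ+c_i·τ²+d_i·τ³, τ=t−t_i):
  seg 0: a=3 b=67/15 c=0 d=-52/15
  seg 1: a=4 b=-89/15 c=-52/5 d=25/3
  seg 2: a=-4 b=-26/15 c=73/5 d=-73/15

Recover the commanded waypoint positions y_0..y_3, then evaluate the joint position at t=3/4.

y_0=3 y_1=4 y_2=-4 y_3=4
S(3/4) = 391/80

y_0 = S_0(0) = a_0 = 3
y_1 = S_1(0) = a_1 = 4
y_2 = S_2(0) = a_2 = -4
y_3 = S_2(1) = 4
t_q=3/4 is in segment 0 (τ=3/4); S_0(τ)=391/80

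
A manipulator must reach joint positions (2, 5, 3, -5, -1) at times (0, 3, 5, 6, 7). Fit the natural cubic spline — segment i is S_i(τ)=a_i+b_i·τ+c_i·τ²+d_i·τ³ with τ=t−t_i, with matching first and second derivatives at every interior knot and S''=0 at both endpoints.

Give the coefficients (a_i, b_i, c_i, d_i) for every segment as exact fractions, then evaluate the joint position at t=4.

  seg 0: a=2 b=56/107 c=0 d=17/321
  seg 1: a=5 b=209/107 c=51/107 d=-209/214
  seg 2: a=3 b=-841/107 c=-576/107 d=561/107
  seg 3: a=-5 b=-310/107 c=1107/107 d=-369/107
S(4) = 1381/214

Δ: Δ0=1, Δ1=-1, Δ2=-8, Δ3=4
row 1: diag=10, rhs=-12; c'=1/5, d'=-6/5
row 2: denom=6−2·1/5=28/5; d'=(-42−2·-6/5)/(28/5)=-99/14
row 3: denom=4−1·5/28=107/28; d'=(72−1·-99/14)/(107/28)=2214/107
back: M3=2214/107
back: M2=-99/14−5/28·2214/107=-1152/107
back: M1=-6/5−1/5·-1152/107=102/107
M: M0=0, M1=102/107, M2=-1152/107, M3=2214/107, M4=0
seg 0: a=2, c=M0/2=0, d=(M1−M0)/(6·3)=17/321, b=Δ0−h0·(2M0+M1)/6=56/107
seg 1: a=5, c=M1/2=51/107, d=(M2−M1)/(6·2)=-209/214, b=Δ1−h1·(2M1+M2)/6=209/107
seg 2: a=3, c=M2/2=-576/107, d=(M3−M2)/(6·1)=561/107, b=Δ2−h2·(2M2+M3)/6=-841/107
seg 3: a=-5, c=M3/2=1107/107, d=(M4−M3)/(6·1)=-369/107, b=Δ3−h3·(2M3+M4)/6=-310/107
t_q=4 → seg 1, τ=1; S=5+209/107·τ+51/107·τ²+-209/214·τ³=1381/214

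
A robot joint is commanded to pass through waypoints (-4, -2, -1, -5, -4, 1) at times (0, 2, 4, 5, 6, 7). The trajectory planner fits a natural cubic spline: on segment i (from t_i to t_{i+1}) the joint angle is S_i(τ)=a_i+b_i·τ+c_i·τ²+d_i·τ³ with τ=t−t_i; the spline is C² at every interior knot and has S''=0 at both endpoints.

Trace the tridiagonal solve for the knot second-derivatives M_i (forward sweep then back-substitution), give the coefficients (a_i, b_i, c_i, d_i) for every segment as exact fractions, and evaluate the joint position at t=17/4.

  seg 0: a=-4 b=95/157 c=0 d=31/314
  seg 1: a=-2 b=281/157 c=93/157 d=-777/1256
  seg 2: a=-1 b=-1025/314 c=-1959/628 d=1497/628
  seg 3: a=-5 b=-1477/628 c=633/157 d=-427/628
  seg 4: a=-4 b=1153/314 c=1251/628 d=-417/628
S(17/4) = -79331/40192

Δ: Δ0=1, Δ1=1/2, Δ2=-4, Δ3=1, Δ4=5
row 1: diag=8, rhs=-3; c'=1/4, d'=-3/8
row 2: denom=6−2·1/4=11/2; d'=(-27−2·-3/8)/(11/2)=-105/22
row 3: denom=4−1·2/11=42/11; d'=(30−1·-105/22)/(42/11)=255/28
row 4: denom=4−1·11/42=157/42; d'=(24−1·255/28)/(157/42)=1251/314
back: M4=1251/314
back: M3=255/28−11/42·1251/314=1266/157
back: M2=-105/22−2/11·1266/157=-1959/314
back: M1=-3/8−1/4·-1959/314=186/157
M: M0=0, M1=186/157, M2=-1959/314, M3=1266/157, M4=1251/314, M5=0
seg 0: a=-4, c=M0/2=0, d=(M1−M0)/(6·2)=31/314, b=Δ0−h0·(2M0+M1)/6=95/157
seg 1: a=-2, c=M1/2=93/157, d=(M2−M1)/(6·2)=-777/1256, b=Δ1−h1·(2M1+M2)/6=281/157
seg 2: a=-1, c=M2/2=-1959/628, d=(M3−M2)/(6·1)=1497/628, b=Δ2−h2·(2M2+M3)/6=-1025/314
seg 3: a=-5, c=M3/2=633/157, d=(M4−M3)/(6·1)=-427/628, b=Δ3−h3·(2M3+M4)/6=-1477/628
seg 4: a=-4, c=M4/2=1251/628, d=(M5−M4)/(6·1)=-417/628, b=Δ4−h4·(2M4+M5)/6=1153/314
t_q=17/4 → seg 2, τ=1/4; S=-1+-1025/314·τ+-1959/628·τ²+1497/628·τ³=-79331/40192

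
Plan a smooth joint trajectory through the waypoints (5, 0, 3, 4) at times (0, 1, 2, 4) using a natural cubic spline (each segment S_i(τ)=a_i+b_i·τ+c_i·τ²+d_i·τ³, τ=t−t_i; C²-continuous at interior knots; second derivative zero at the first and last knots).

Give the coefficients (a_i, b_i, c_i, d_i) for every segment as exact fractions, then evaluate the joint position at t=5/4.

Δ: Δ0=-5, Δ1=3, Δ2=1/2
row 1: diag=4, rhs=48; c'=1/4, d'=12
row 2: denom=6−1·1/4=23/4; d'=(-15−1·12)/(23/4)=-108/23
back: M2=-108/23
back: M1=12−1/4·-108/23=303/23
M: M0=0, M1=303/23, M2=-108/23, M3=0
seg 0: a=5, c=M0/2=0, d=(M1−M0)/(6·1)=101/46, b=Δ0−h0·(2M0+M1)/6=-331/46
seg 1: a=0, c=M1/2=303/46, d=(M2−M1)/(6·1)=-137/46, b=Δ1−h1·(2M1+M2)/6=-14/23
seg 2: a=3, c=M2/2=-54/23, d=(M3−M2)/(6·2)=9/23, b=Δ2−h2·(2M2+M3)/6=167/46
t_q=5/4 → seg 1, τ=1/4; S=0+-14/23·τ+303/46·τ²+-137/46·τ³=627/2944

  seg 0: a=5 b=-331/46 c=0 d=101/46
  seg 1: a=0 b=-14/23 c=303/46 d=-137/46
  seg 2: a=3 b=167/46 c=-54/23 d=9/23
S(5/4) = 627/2944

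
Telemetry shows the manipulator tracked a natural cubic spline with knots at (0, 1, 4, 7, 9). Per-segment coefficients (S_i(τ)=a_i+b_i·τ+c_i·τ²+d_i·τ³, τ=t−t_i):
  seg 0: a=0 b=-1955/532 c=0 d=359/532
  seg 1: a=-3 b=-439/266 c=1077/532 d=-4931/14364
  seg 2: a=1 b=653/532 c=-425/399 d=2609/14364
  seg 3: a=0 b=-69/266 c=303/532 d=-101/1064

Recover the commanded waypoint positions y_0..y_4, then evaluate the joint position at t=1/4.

y_0=0 y_1=-3 y_2=1 y_3=0 y_4=1
S(1/4) = -30921/34048

y_0 = S_0(0) = a_0 = 0
y_1 = S_1(0) = a_1 = -3
y_2 = S_2(0) = a_2 = 1
y_3 = S_3(0) = a_3 = 0
y_4 = S_3(2) = 1
t_q=1/4 is in segment 0 (τ=1/4); S_0(τ)=-30921/34048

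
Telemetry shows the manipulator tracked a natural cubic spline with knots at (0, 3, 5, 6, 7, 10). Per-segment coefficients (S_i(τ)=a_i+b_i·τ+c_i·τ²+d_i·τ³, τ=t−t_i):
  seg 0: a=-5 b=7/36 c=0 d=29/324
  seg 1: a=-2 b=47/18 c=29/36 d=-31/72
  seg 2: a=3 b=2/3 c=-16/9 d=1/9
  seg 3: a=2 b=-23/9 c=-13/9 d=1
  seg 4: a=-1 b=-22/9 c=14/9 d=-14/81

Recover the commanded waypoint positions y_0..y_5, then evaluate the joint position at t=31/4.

y_0 = S_0(0) = a_0 = -5
y_1 = S_1(0) = a_1 = -2
y_2 = S_2(0) = a_2 = 3
y_3 = S_3(0) = a_3 = 2
y_4 = S_4(0) = a_4 = -1
y_5 = S_4(3) = 1
t_q=31/4 is in segment 4 (τ=3/4); S_4(τ)=-65/32

y_0=-5 y_1=-2 y_2=3 y_3=2 y_4=-1 y_5=1
S(31/4) = -65/32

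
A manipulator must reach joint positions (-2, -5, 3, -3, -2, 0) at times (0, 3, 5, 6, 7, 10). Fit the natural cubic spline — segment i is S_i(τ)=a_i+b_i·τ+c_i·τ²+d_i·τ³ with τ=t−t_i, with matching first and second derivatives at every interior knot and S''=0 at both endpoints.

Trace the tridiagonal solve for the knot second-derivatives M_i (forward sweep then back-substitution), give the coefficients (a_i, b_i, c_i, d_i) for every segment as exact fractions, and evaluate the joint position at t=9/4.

Δ: Δ0=-1, Δ1=4, Δ2=-6, Δ3=1, Δ4=2/3
row 1: diag=10, rhs=30; c'=1/5, d'=3
row 2: denom=6−2·1/5=28/5; d'=(-60−2·3)/(28/5)=-165/14
row 3: denom=4−1·5/28=107/28; d'=(42−1·-165/14)/(107/28)=1506/107
row 4: denom=8−1·28/107=828/107; d'=(-2−1·1506/107)/(828/107)=-430/207
back: M4=-430/207
back: M3=1506/107−28/107·-430/207=3026/207
back: M2=-165/14−5/28·3026/207=-2980/207
back: M1=3−1/5·-2980/207=1217/207
M: M0=0, M1=1217/207, M2=-2980/207, M3=3026/207, M4=-430/207, M5=0
seg 0: a=-2, c=M0/2=0, d=(M1−M0)/(6·3)=1217/3726, b=Δ0−h0·(2M0+M1)/6=-1631/414
seg 1: a=-5, c=M1/2=1217/414, d=(M2−M1)/(6·2)=-1399/828, b=Δ1−h1·(2M1+M2)/6=1010/207
seg 2: a=3, c=M2/2=-1490/207, d=(M3−M2)/(6·1)=1001/207, b=Δ2−h2·(2M2+M3)/6=-251/69
seg 3: a=-3, c=M3/2=1513/207, d=(M4−M3)/(6·1)=-64/23, b=Δ3−h3·(2M3+M4)/6=-730/207
seg 4: a=-2, c=M4/2=-215/207, d=(M5−M4)/(6·3)=215/1863, b=Δ4−h4·(2M4+M5)/6=568/207
t_q=9/4 → seg 0, τ=9/4; S=-2+-1631/414·τ+0·τ²+1217/3726·τ³=-21031/2944

  seg 0: a=-2 b=-1631/414 c=0 d=1217/3726
  seg 1: a=-5 b=1010/207 c=1217/414 d=-1399/828
  seg 2: a=3 b=-251/69 c=-1490/207 d=1001/207
  seg 3: a=-3 b=-730/207 c=1513/207 d=-64/23
  seg 4: a=-2 b=568/207 c=-215/207 d=215/1863
S(9/4) = -21031/2944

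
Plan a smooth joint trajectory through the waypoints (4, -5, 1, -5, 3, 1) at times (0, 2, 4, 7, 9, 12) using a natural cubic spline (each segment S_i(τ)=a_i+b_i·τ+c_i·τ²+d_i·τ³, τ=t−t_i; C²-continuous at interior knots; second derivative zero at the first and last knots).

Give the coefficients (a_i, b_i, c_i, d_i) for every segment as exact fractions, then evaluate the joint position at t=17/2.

  seg 0: a=4 b=-22697/3288 c=0 d=7901/13152
  seg 1: a=-5 b=503/1644 c=7901/2192 d=-14845/13152
  seg 2: a=1 b=3877/3288 c=-434/137 d=20795/29592
  seg 3: a=-5 b=1883/1644 c=10379/3288 d=-2843/3288
  seg 4: a=3 b=1861/548 c=-6679/3288 d=6679/29592
S(17/2) = 7911/8768

Δ: Δ0=-9/2, Δ1=3, Δ2=-2, Δ3=4, Δ4=-2/3
row 1: diag=8, rhs=45; c'=1/4, d'=45/8
row 2: denom=10−2·1/4=19/2; d'=(-30−2·45/8)/(19/2)=-165/38
row 3: denom=10−3·6/19=172/19; d'=(36−3·-165/38)/(172/19)=1863/344
row 4: denom=10−2·19/86=411/43; d'=(-28−2·1863/344)/(411/43)=-6679/1644
back: M4=-6679/1644
back: M3=1863/344−19/86·-6679/1644=10379/1644
back: M2=-165/38−6/19·10379/1644=-868/137
back: M1=45/8−1/4·-868/137=7901/1096
M: M0=0, M1=7901/1096, M2=-868/137, M3=10379/1644, M4=-6679/1644, M5=0
seg 0: a=4, c=M0/2=0, d=(M1−M0)/(6·2)=7901/13152, b=Δ0−h0·(2M0+M1)/6=-22697/3288
seg 1: a=-5, c=M1/2=7901/2192, d=(M2−M1)/(6·2)=-14845/13152, b=Δ1−h1·(2M1+M2)/6=503/1644
seg 2: a=1, c=M2/2=-434/137, d=(M3−M2)/(6·3)=20795/29592, b=Δ2−h2·(2M2+M3)/6=3877/3288
seg 3: a=-5, c=M3/2=10379/3288, d=(M4−M3)/(6·2)=-2843/3288, b=Δ3−h3·(2M3+M4)/6=1883/1644
seg 4: a=3, c=M4/2=-6679/3288, d=(M5−M4)/(6·3)=6679/29592, b=Δ4−h4·(2M4+M5)/6=1861/548
t_q=17/2 → seg 3, τ=3/2; S=-5+1883/1644·τ+10379/3288·τ²+-2843/3288·τ³=7911/8768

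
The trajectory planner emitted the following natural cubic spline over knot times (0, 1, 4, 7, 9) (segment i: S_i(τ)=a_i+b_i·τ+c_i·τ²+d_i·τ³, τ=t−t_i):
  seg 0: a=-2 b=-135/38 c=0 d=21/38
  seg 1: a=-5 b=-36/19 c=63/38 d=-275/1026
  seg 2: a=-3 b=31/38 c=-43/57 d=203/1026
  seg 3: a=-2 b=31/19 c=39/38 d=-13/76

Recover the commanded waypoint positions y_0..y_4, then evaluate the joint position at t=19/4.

y_0=-2 y_1=-5 y_2=-3 y_3=-2 y_4=4
S(19/4) = -6637/2432

y_0 = S_0(0) = a_0 = -2
y_1 = S_1(0) = a_1 = -5
y_2 = S_2(0) = a_2 = -3
y_3 = S_3(0) = a_3 = -2
y_4 = S_3(2) = 4
t_q=19/4 is in segment 2 (τ=3/4); S_2(τ)=-6637/2432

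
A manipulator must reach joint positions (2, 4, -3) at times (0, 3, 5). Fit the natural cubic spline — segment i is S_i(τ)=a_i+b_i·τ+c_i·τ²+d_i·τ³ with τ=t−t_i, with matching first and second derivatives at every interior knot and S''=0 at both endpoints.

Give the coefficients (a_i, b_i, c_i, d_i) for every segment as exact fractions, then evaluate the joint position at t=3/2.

  seg 0: a=2 b=23/12 c=0 d=-5/36
  seg 1: a=4 b=-11/6 c=-5/4 d=5/24
S(3/2) = 141/32

Δ: Δ0=2/3, Δ1=-7/2
row 1: diag=10, rhs=-25; c'=1/5, d'=-5/2
back: M1=-5/2
M: M0=0, M1=-5/2, M2=0
seg 0: a=2, c=M0/2=0, d=(M1−M0)/(6·3)=-5/36, b=Δ0−h0·(2M0+M1)/6=23/12
seg 1: a=4, c=M1/2=-5/4, d=(M2−M1)/(6·2)=5/24, b=Δ1−h1·(2M1+M2)/6=-11/6
t_q=3/2 → seg 0, τ=3/2; S=2+23/12·τ+0·τ²+-5/36·τ³=141/32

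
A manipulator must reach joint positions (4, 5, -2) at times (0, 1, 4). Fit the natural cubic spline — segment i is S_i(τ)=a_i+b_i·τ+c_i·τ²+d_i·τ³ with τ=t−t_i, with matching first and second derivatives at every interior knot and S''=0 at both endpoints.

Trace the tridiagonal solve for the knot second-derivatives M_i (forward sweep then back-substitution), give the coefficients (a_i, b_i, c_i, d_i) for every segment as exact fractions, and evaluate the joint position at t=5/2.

Δ: Δ0=1, Δ1=-7/3
row 1: diag=8, rhs=-20; c'=3/8, d'=-5/2
back: M1=-5/2
M: M0=0, M1=-5/2, M2=0
seg 0: a=4, c=M0/2=0, d=(M1−M0)/(6·1)=-5/12, b=Δ0−h0·(2M0+M1)/6=17/12
seg 1: a=5, c=M1/2=-5/4, d=(M2−M1)/(6·3)=5/36, b=Δ1−h1·(2M1+M2)/6=1/6
t_q=5/2 → seg 1, τ=3/2; S=5+1/6·τ+-5/4·τ²+5/36·τ³=93/32

  seg 0: a=4 b=17/12 c=0 d=-5/12
  seg 1: a=5 b=1/6 c=-5/4 d=5/36
S(5/2) = 93/32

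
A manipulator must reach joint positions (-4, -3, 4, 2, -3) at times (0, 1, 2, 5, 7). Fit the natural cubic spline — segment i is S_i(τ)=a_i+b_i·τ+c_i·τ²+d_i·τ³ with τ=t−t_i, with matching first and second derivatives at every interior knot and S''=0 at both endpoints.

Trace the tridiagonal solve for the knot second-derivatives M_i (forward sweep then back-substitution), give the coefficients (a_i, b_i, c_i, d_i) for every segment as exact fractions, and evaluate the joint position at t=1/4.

  seg 0: a=-4 b=-1339/1644 c=0 d=2983/1644
  seg 1: a=-3 b=3805/822 c=2983/548 d=-5051/1644
  seg 2: a=4 b=10355/1644 c=-517/137 d=2387/4932
  seg 3: a=2 b=-2693/822 c=319/548 d=-319/3288
S(1/4) = -146435/35072

Δ: Δ0=1, Δ1=7, Δ2=-2/3, Δ3=-5/2
row 1: diag=4, rhs=36; c'=1/4, d'=9
row 2: denom=8−1·1/4=31/4; d'=(-46−1·9)/(31/4)=-220/31
row 3: denom=10−3·12/31=274/31; d'=(-11−3·-220/31)/(274/31)=319/274
back: M3=319/274
back: M2=-220/31−12/31·319/274=-1034/137
back: M1=9−1/4·-1034/137=2983/274
M: M0=0, M1=2983/274, M2=-1034/137, M3=319/274, M4=0
seg 0: a=-4, c=M0/2=0, d=(M1−M0)/(6·1)=2983/1644, b=Δ0−h0·(2M0+M1)/6=-1339/1644
seg 1: a=-3, c=M1/2=2983/548, d=(M2−M1)/(6·1)=-5051/1644, b=Δ1−h1·(2M1+M2)/6=3805/822
seg 2: a=4, c=M2/2=-517/137, d=(M3−M2)/(6·3)=2387/4932, b=Δ2−h2·(2M2+M3)/6=10355/1644
seg 3: a=2, c=M3/2=319/548, d=(M4−M3)/(6·2)=-319/3288, b=Δ3−h3·(2M3+M4)/6=-2693/822
t_q=1/4 → seg 0, τ=1/4; S=-4+-1339/1644·τ+0·τ²+2983/1644·τ³=-146435/35072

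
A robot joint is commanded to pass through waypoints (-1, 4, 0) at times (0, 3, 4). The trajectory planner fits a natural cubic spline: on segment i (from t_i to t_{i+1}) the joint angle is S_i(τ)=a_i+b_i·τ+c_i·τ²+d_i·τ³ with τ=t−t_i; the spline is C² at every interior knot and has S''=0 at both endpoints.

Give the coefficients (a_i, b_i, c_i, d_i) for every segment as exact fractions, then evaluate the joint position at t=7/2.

  seg 0: a=-1 b=91/24 c=0 d=-17/72
  seg 1: a=4 b=-31/12 c=-17/8 d=17/24
S(7/2) = 145/64

Δ: Δ0=5/3, Δ1=-4
row 1: diag=8, rhs=-34; c'=1/8, d'=-17/4
back: M1=-17/4
M: M0=0, M1=-17/4, M2=0
seg 0: a=-1, c=M0/2=0, d=(M1−M0)/(6·3)=-17/72, b=Δ0−h0·(2M0+M1)/6=91/24
seg 1: a=4, c=M1/2=-17/8, d=(M2−M1)/(6·1)=17/24, b=Δ1−h1·(2M1+M2)/6=-31/12
t_q=7/2 → seg 1, τ=1/2; S=4+-31/12·τ+-17/8·τ²+17/24·τ³=145/64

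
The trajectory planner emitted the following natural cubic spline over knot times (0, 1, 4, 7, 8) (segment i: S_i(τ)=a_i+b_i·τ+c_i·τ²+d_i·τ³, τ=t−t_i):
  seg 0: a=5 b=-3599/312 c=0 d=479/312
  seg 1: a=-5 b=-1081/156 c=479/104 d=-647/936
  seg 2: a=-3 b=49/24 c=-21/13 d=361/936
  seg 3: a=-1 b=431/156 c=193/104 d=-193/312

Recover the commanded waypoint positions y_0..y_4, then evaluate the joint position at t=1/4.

y_0 = S_0(0) = a_0 = 5
y_1 = S_1(0) = a_1 = -5
y_2 = S_2(0) = a_2 = -3
y_3 = S_3(0) = a_3 = -1
y_4 = S_3(1) = 3
t_q=1/4 is in segment 0 (τ=1/4); S_0(τ)=14245/6656

y_0=5 y_1=-5 y_2=-3 y_3=-1 y_4=3
S(1/4) = 14245/6656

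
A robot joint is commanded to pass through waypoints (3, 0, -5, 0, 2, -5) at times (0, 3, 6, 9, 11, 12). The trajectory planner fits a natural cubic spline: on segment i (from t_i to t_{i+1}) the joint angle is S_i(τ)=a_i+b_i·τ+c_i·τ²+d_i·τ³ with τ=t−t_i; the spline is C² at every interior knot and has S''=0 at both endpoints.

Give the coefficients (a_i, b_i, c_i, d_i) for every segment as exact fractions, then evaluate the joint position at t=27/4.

Δ: Δ0=-1, Δ1=-5/3, Δ2=5/3, Δ3=1, Δ4=-7
row 1: diag=12, rhs=-4; c'=1/4, d'=-1/3
row 2: denom=12−3·1/4=45/4; d'=(20−3·-1/3)/(45/4)=28/15
row 3: denom=10−3·4/15=46/5; d'=(-4−3·28/15)/(46/5)=-24/23
row 4: denom=6−2·5/23=128/23; d'=(-48−2·-24/23)/(128/23)=-33/4
back: M4=-33/4
back: M3=-24/23−5/23·-33/4=3/4
back: M2=28/15−4/15·3/4=5/3
back: M1=-1/3−1/4·5/3=-3/4
M: M0=0, M1=-3/4, M2=5/3, M3=3/4, M4=-33/4, M5=0
seg 0: a=3, c=M0/2=0, d=(M1−M0)/(6·3)=-1/24, b=Δ0−h0·(2M0+M1)/6=-5/8
seg 1: a=0, c=M1/2=-3/8, d=(M2−M1)/(6·3)=29/216, b=Δ1−h1·(2M1+M2)/6=-7/4
seg 2: a=-5, c=M2/2=5/6, d=(M3−M2)/(6·3)=-11/216, b=Δ2−h2·(2M2+M3)/6=-3/8
seg 3: a=0, c=M3/2=3/8, d=(M4−M3)/(6·2)=-3/4, b=Δ3−h3·(2M3+M4)/6=13/4
seg 4: a=2, c=M4/2=-33/8, d=(M5−M4)/(6·1)=11/8, b=Δ4−h4·(2M4+M5)/6=-17/4
t_q=27/4 → seg 2, τ=3/4; S=-5+-3/8·τ+5/6·τ²+-11/216·τ³=-2475/512

  seg 0: a=3 b=-5/8 c=0 d=-1/24
  seg 1: a=0 b=-7/4 c=-3/8 d=29/216
  seg 2: a=-5 b=-3/8 c=5/6 d=-11/216
  seg 3: a=0 b=13/4 c=3/8 d=-3/4
  seg 4: a=2 b=-17/4 c=-33/8 d=11/8
S(27/4) = -2475/512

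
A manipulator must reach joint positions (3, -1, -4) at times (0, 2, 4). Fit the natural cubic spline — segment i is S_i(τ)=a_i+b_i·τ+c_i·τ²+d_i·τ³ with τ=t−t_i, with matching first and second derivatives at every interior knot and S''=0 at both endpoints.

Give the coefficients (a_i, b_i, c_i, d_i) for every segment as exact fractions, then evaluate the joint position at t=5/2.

Δ: Δ0=-2, Δ1=-3/2
row 1: diag=8, rhs=3; c'=1/4, d'=3/8
back: M1=3/8
M: M0=0, M1=3/8, M2=0
seg 0: a=3, c=M0/2=0, d=(M1−M0)/(6·2)=1/32, b=Δ0−h0·(2M0+M1)/6=-17/8
seg 1: a=-1, c=M1/2=3/16, d=(M2−M1)/(6·2)=-1/32, b=Δ1−h1·(2M1+M2)/6=-7/4
t_q=5/2 → seg 1, τ=1/2; S=-1+-7/4·τ+3/16·τ²+-1/32·τ³=-469/256

  seg 0: a=3 b=-17/8 c=0 d=1/32
  seg 1: a=-1 b=-7/4 c=3/16 d=-1/32
S(5/2) = -469/256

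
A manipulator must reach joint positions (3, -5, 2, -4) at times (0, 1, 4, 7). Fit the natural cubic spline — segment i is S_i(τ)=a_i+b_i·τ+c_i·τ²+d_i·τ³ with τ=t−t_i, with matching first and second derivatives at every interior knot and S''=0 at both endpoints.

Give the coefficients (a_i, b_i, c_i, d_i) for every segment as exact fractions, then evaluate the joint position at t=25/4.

Δ: Δ0=-8, Δ1=7/3, Δ2=-2
row 1: diag=8, rhs=62; c'=3/8, d'=31/4
row 2: denom=12−3·3/8=87/8; d'=(-26−3·31/4)/(87/8)=-394/87
back: M2=-394/87
back: M1=31/4−3/8·-394/87=274/29
M: M0=0, M1=274/29, M2=-394/87, M3=0
seg 0: a=3, c=M0/2=0, d=(M1−M0)/(6·1)=137/87, b=Δ0−h0·(2M0+M1)/6=-833/87
seg 1: a=-5, c=M1/2=137/29, d=(M2−M1)/(6·3)=-608/783, b=Δ1−h1·(2M1+M2)/6=-422/87
seg 2: a=2, c=M2/2=-197/87, d=(M3−M2)/(6·3)=197/783, b=Δ2−h2·(2M2+M3)/6=220/87
t_q=25/4 → seg 2, τ=9/4; S=2+220/87·τ+-197/87·τ²+197/783·τ³=-1685/1856

  seg 0: a=3 b=-833/87 c=0 d=137/87
  seg 1: a=-5 b=-422/87 c=137/29 d=-608/783
  seg 2: a=2 b=220/87 c=-197/87 d=197/783
S(25/4) = -1685/1856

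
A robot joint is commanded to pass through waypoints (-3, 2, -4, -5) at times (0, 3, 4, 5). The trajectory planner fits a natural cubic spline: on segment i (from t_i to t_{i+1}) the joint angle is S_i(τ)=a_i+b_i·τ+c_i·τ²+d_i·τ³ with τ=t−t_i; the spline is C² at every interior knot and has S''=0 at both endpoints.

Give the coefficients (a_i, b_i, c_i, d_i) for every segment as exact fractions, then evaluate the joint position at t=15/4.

  seg 0: a=-3 b=476/93 c=0 d=-107/279
  seg 1: a=2 b=-487/93 c=-107/31 d=250/93
  seg 2: a=-4 b=-379/93 c=143/31 d=-143/93
S(15/4) = -2713/992

Δ: Δ0=5/3, Δ1=-6, Δ2=-1
row 1: diag=8, rhs=-46; c'=1/8, d'=-23/4
row 2: denom=4−1·1/8=31/8; d'=(30−1·-23/4)/(31/8)=286/31
back: M2=286/31
back: M1=-23/4−1/8·286/31=-214/31
M: M0=0, M1=-214/31, M2=286/31, M3=0
seg 0: a=-3, c=M0/2=0, d=(M1−M0)/(6·3)=-107/279, b=Δ0−h0·(2M0+M1)/6=476/93
seg 1: a=2, c=M1/2=-107/31, d=(M2−M1)/(6·1)=250/93, b=Δ1−h1·(2M1+M2)/6=-487/93
seg 2: a=-4, c=M2/2=143/31, d=(M3−M2)/(6·1)=-143/93, b=Δ2−h2·(2M2+M3)/6=-379/93
t_q=15/4 → seg 1, τ=3/4; S=2+-487/93·τ+-107/31·τ²+250/93·τ³=-2713/992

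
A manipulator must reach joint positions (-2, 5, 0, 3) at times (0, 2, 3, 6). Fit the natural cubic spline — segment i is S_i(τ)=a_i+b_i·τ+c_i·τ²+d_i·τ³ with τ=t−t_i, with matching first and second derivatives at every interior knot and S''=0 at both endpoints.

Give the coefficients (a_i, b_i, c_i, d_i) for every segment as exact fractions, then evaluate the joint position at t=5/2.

  seg 0: a=-2 b=625/94 c=0 d=-37/47
  seg 1: a=5 b=-263/94 c=-222/47 d=237/94
  seg 2: a=0 b=-220/47 c=267/94 d=-89/282
S(5/2) = 2057/752

Δ: Δ0=7/2, Δ1=-5, Δ2=1
row 1: diag=6, rhs=-51; c'=1/6, d'=-17/2
row 2: denom=8−1·1/6=47/6; d'=(36−1·-17/2)/(47/6)=267/47
back: M2=267/47
back: M1=-17/2−1/6·267/47=-444/47
M: M0=0, M1=-444/47, M2=267/47, M3=0
seg 0: a=-2, c=M0/2=0, d=(M1−M0)/(6·2)=-37/47, b=Δ0−h0·(2M0+M1)/6=625/94
seg 1: a=5, c=M1/2=-222/47, d=(M2−M1)/(6·1)=237/94, b=Δ1−h1·(2M1+M2)/6=-263/94
seg 2: a=0, c=M2/2=267/94, d=(M3−M2)/(6·3)=-89/282, b=Δ2−h2·(2M2+M3)/6=-220/47
t_q=5/2 → seg 1, τ=1/2; S=5+-263/94·τ+-222/47·τ²+237/94·τ³=2057/752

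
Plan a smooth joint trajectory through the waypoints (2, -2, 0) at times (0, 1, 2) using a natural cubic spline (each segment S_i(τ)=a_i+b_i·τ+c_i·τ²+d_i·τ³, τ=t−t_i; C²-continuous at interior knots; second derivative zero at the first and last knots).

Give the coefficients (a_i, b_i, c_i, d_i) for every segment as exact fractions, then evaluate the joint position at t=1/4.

  seg 0: a=2 b=-11/2 c=0 d=3/2
  seg 1: a=-2 b=-1 c=9/2 d=-3/2
S(1/4) = 83/128

Δ: Δ0=-4, Δ1=2
row 1: diag=4, rhs=36; c'=1/4, d'=9
back: M1=9
M: M0=0, M1=9, M2=0
seg 0: a=2, c=M0/2=0, d=(M1−M0)/(6·1)=3/2, b=Δ0−h0·(2M0+M1)/6=-11/2
seg 1: a=-2, c=M1/2=9/2, d=(M2−M1)/(6·1)=-3/2, b=Δ1−h1·(2M1+M2)/6=-1
t_q=1/4 → seg 0, τ=1/4; S=2+-11/2·τ+0·τ²+3/2·τ³=83/128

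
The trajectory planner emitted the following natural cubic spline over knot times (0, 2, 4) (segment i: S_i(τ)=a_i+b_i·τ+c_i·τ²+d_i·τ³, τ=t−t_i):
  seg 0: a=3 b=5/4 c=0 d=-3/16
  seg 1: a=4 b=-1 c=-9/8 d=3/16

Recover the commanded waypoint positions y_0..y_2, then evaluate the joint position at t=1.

y_0 = S_0(0) = a_0 = 3
y_1 = S_1(0) = a_1 = 4
y_2 = S_1(2) = -1
t_q=1 is in segment 0 (τ=1); S_0(τ)=65/16

y_0=3 y_1=4 y_2=-1
S(1) = 65/16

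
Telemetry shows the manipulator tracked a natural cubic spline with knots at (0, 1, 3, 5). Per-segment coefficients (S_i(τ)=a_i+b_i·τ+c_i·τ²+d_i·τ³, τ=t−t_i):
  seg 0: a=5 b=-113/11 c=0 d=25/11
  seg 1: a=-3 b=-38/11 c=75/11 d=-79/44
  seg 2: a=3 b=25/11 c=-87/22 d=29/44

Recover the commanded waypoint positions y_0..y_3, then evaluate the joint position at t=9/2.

y_0 = S_0(0) = a_0 = 5
y_1 = S_1(0) = a_1 = -3
y_2 = S_2(0) = a_2 = 3
y_3 = S_2(2) = -3
t_q=9/2 is in segment 2 (τ=3/2); S_2(τ)=-93/352

y_0=5 y_1=-3 y_2=3 y_3=-3
S(9/2) = -93/352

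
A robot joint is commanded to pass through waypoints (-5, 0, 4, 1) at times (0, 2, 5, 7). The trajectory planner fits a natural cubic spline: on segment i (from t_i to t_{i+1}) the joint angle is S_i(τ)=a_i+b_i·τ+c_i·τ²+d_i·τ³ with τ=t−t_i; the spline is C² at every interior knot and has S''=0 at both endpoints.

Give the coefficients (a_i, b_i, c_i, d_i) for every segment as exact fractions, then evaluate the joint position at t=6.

Δ: Δ0=5/2, Δ1=4/3, Δ2=-3/2
row 1: diag=10, rhs=-7; c'=3/10, d'=-7/10
row 2: denom=10−3·3/10=91/10; d'=(-17−3·-7/10)/(91/10)=-149/91
back: M2=-149/91
back: M1=-7/10−3/10·-149/91=-19/91
M: M0=0, M1=-19/91, M2=-149/91, M3=0
seg 0: a=-5, c=M0/2=0, d=(M1−M0)/(6·2)=-19/1092, b=Δ0−h0·(2M0+M1)/6=1403/546
seg 1: a=0, c=M1/2=-19/182, d=(M2−M1)/(6·3)=-5/63, b=Δ1−h1·(2M1+M2)/6=1289/546
seg 2: a=4, c=M2/2=-149/182, d=(M3−M2)/(6·2)=149/1092, b=Δ2−h2·(2M2+M3)/6=-223/546
t_q=6 → seg 2, τ=1; S=4+-223/546·τ+-149/182·τ²+149/1092·τ³=1059/364

  seg 0: a=-5 b=1403/546 c=0 d=-19/1092
  seg 1: a=0 b=1289/546 c=-19/182 d=-5/63
  seg 2: a=4 b=-223/546 c=-149/182 d=149/1092
S(6) = 1059/364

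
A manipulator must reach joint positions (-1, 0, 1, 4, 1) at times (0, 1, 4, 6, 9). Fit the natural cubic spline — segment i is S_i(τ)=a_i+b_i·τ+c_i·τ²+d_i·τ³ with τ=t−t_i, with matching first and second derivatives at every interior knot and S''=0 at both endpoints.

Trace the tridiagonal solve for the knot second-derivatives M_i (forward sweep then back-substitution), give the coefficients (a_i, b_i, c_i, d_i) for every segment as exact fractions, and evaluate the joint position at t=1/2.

  seg 0: a=-1 b=132/113 c=0 d=-19/113
  seg 1: a=0 b=75/113 c=-57/113 d=401/3051
  seg 2: a=1 b=134/113 c=230/339 d=-707/2712
  seg 3: a=4 b=523/678 c=-1201/1356 d=1201/12204
S(1/2) = -395/904

Δ: Δ0=1, Δ1=1/3, Δ2=3/2, Δ3=-1
row 1: diag=8, rhs=-4; c'=3/8, d'=-1/2
row 2: denom=10−3·3/8=71/8; d'=(7−3·-1/2)/(71/8)=68/71
row 3: denom=10−2·16/71=678/71; d'=(-15−2·68/71)/(678/71)=-1201/678
back: M3=-1201/678
back: M2=68/71−16/71·-1201/678=460/339
back: M1=-1/2−3/8·460/339=-114/113
M: M0=0, M1=-114/113, M2=460/339, M3=-1201/678, M4=0
seg 0: a=-1, c=M0/2=0, d=(M1−M0)/(6·1)=-19/113, b=Δ0−h0·(2M0+M1)/6=132/113
seg 1: a=0, c=M1/2=-57/113, d=(M2−M1)/(6·3)=401/3051, b=Δ1−h1·(2M1+M2)/6=75/113
seg 2: a=1, c=M2/2=230/339, d=(M3−M2)/(6·2)=-707/2712, b=Δ2−h2·(2M2+M3)/6=134/113
seg 3: a=4, c=M3/2=-1201/1356, d=(M4−M3)/(6·3)=1201/12204, b=Δ3−h3·(2M3+M4)/6=523/678
t_q=1/2 → seg 0, τ=1/2; S=-1+132/113·τ+0·τ²+-19/113·τ³=-395/904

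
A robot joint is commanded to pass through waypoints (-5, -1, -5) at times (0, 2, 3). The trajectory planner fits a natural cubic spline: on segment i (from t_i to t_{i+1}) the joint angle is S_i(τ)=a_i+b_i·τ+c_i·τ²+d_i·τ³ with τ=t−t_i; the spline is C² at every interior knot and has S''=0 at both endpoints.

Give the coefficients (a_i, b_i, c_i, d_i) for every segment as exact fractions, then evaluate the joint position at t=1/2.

  seg 0: a=-5 b=4 c=0 d=-1/2
  seg 1: a=-1 b=-2 c=-3 d=1
S(1/2) = -49/16

Δ: Δ0=2, Δ1=-4
row 1: diag=6, rhs=-36; c'=1/6, d'=-6
back: M1=-6
M: M0=0, M1=-6, M2=0
seg 0: a=-5, c=M0/2=0, d=(M1−M0)/(6·2)=-1/2, b=Δ0−h0·(2M0+M1)/6=4
seg 1: a=-1, c=M1/2=-3, d=(M2−M1)/(6·1)=1, b=Δ1−h1·(2M1+M2)/6=-2
t_q=1/2 → seg 0, τ=1/2; S=-5+4·τ+0·τ²+-1/2·τ³=-49/16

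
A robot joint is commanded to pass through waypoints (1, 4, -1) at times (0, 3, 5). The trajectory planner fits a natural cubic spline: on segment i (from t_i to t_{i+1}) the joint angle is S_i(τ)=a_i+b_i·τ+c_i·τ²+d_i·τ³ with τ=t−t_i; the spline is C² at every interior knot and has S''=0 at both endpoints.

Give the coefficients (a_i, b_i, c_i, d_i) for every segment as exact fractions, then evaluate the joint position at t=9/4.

Δ: Δ0=1, Δ1=-5/2
row 1: diag=10, rhs=-21; c'=1/5, d'=-21/10
back: M1=-21/10
M: M0=0, M1=-21/10, M2=0
seg 0: a=1, c=M0/2=0, d=(M1−M0)/(6·3)=-7/60, b=Δ0−h0·(2M0+M1)/6=41/20
seg 1: a=4, c=M1/2=-21/20, d=(M2−M1)/(6·2)=7/40, b=Δ1−h1·(2M1+M2)/6=-11/10
t_q=9/4 → seg 0, τ=9/4; S=1+41/20·τ+0·τ²+-7/60·τ³=5483/1280

  seg 0: a=1 b=41/20 c=0 d=-7/60
  seg 1: a=4 b=-11/10 c=-21/20 d=7/40
S(9/4) = 5483/1280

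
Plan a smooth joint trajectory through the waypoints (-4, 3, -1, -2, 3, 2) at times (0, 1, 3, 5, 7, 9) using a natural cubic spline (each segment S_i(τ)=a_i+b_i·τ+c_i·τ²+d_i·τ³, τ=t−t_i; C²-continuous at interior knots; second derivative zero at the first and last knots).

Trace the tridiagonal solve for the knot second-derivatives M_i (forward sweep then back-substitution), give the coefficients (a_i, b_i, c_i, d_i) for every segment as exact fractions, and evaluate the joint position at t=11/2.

Δ: Δ0=7, Δ1=-2, Δ2=-1/2, Δ3=5/2, Δ4=-1/2
row 1: diag=6, rhs=-54; c'=1/3, d'=-9
row 2: denom=8−2·1/3=22/3; d'=(9−2·-9)/(22/3)=81/22
row 3: denom=8−2·3/11=82/11; d'=(18−2·81/22)/(82/11)=117/82
row 4: denom=8−2·11/41=306/41; d'=(-18−2·117/82)/(306/41)=-95/34
back: M4=-95/34
back: M3=117/82−11/41·-95/34=37/17
back: M2=81/22−3/11·37/17=105/34
back: M1=-9−1/3·105/34=-341/34
M: M0=0, M1=-341/34, M2=105/34, M3=37/17, M4=-95/34, M5=0
seg 0: a=-4, c=M0/2=0, d=(M1−M0)/(6·1)=-341/204, b=Δ0−h0·(2M0+M1)/6=1769/204
seg 1: a=3, c=M1/2=-341/68, d=(M2−M1)/(6·2)=223/204, b=Δ1−h1·(2M1+M2)/6=373/102
seg 2: a=-1, c=M2/2=105/68, d=(M3−M2)/(6·2)=-31/408, b=Δ2−h2·(2M2+M3)/6=-335/102
seg 3: a=-2, c=M3/2=37/34, d=(M4−M3)/(6·2)=-169/408, b=Δ3−h3·(2M3+M4)/6=101/51
seg 4: a=3, c=M4/2=-95/68, d=(M5−M4)/(6·2)=95/408, b=Δ4−h4·(2M4+M5)/6=139/102
t_q=11/2 → seg 3, τ=1/2; S=-2+101/51·τ+37/34·τ²+-169/408·τ³=-859/1088

  seg 0: a=-4 b=1769/204 c=0 d=-341/204
  seg 1: a=3 b=373/102 c=-341/68 d=223/204
  seg 2: a=-1 b=-335/102 c=105/68 d=-31/408
  seg 3: a=-2 b=101/51 c=37/34 d=-169/408
  seg 4: a=3 b=139/102 c=-95/68 d=95/408
S(11/2) = -859/1088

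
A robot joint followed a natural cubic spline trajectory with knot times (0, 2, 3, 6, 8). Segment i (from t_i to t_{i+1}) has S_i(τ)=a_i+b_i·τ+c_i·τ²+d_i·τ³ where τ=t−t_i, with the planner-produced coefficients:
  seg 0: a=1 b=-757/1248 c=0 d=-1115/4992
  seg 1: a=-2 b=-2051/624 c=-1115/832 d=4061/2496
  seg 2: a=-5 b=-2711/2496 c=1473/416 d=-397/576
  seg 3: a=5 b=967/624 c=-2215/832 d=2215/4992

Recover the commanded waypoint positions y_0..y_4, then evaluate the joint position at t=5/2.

y_0 = S_0(0) = a_0 = 1
y_1 = S_1(0) = a_1 = -2
y_2 = S_2(0) = a_2 = -5
y_3 = S_3(0) = a_3 = 5
y_4 = S_3(2) = 1
t_q=5/2 is in segment 1 (τ=1/2); S_1(τ)=-25127/6656

y_0=1 y_1=-2 y_2=-5 y_3=5 y_4=1
S(5/2) = -25127/6656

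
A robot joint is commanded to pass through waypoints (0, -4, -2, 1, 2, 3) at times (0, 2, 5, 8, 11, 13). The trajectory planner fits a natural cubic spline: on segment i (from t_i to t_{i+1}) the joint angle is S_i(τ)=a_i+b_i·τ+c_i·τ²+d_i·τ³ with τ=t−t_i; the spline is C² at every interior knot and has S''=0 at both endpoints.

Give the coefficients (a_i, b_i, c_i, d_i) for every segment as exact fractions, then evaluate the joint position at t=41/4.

  seg 0: a=0 b=-3235/1269 c=0 d=697/5076
  seg 1: a=-4 b=-1144/1269 c=697/846 d=-2293/22842
  seg 2: a=-2 b=3379/2538 c=-101/1269 d=-5/486
  seg 3: a=1 b=731/1269 c=-437/2538 d=695/22842
  seg 4: a=2 b=925/2538 c=43/423 d=-43/2538
S(41/4) = 31963/18048

Δ: Δ0=-2, Δ1=2/3, Δ2=1, Δ3=1/3, Δ4=1/2
row 1: diag=10, rhs=16; c'=3/10, d'=8/5
row 2: denom=12−3·3/10=111/10; d'=(2−3·8/5)/(111/10)=-28/111
row 3: denom=12−3·10/37=414/37; d'=(-4−3·-28/111)/(414/37)=-20/69
row 4: denom=10−3·37/138=423/46; d'=(1−3·-20/69)/(423/46)=86/423
back: M4=86/423
back: M3=-20/69−37/138·86/423=-437/1269
back: M2=-28/111−10/37·-437/1269=-202/1269
back: M1=8/5−3/10·-202/1269=697/423
M: M0=0, M1=697/423, M2=-202/1269, M3=-437/1269, M4=86/423, M5=0
seg 0: a=0, c=M0/2=0, d=(M1−M0)/(6·2)=697/5076, b=Δ0−h0·(2M0+M1)/6=-3235/1269
seg 1: a=-4, c=M1/2=697/846, d=(M2−M1)/(6·3)=-2293/22842, b=Δ1−h1·(2M1+M2)/6=-1144/1269
seg 2: a=-2, c=M2/2=-101/1269, d=(M3−M2)/(6·3)=-5/486, b=Δ2−h2·(2M2+M3)/6=3379/2538
seg 3: a=1, c=M3/2=-437/2538, d=(M4−M3)/(6·3)=695/22842, b=Δ3−h3·(2M3+M4)/6=731/1269
seg 4: a=2, c=M4/2=43/423, d=(M5−M4)/(6·2)=-43/2538, b=Δ4−h4·(2M4+M5)/6=925/2538
t_q=41/4 → seg 3, τ=9/4; S=1+731/1269·τ+-437/2538·τ²+695/22842·τ³=31963/18048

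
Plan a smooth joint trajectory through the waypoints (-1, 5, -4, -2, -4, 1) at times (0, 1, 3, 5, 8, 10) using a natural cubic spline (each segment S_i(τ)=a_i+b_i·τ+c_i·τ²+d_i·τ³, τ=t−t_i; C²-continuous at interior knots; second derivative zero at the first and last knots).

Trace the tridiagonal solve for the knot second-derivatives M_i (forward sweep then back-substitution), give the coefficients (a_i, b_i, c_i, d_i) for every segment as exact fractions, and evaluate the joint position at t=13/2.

  seg 0: a=-1 b=92741/11292 c=0 d=-24989/11292
  seg 1: a=5 b=8887/5646 c=-24989/3764 d=40673/22584
  seg 2: a=-4 b=-9514/2823 c=3921/941 d=-11189/11292
  seg 3: a=-2 b=3971/2823 c=-3347/1882 d=6139/16938
  seg 4: a=-4 b=2947/5646 c=1396/941 d=-698/2823
S(13/2) = -40173/15056

Δ: Δ0=6, Δ1=-9/2, Δ2=1, Δ3=-2/3, Δ4=5/2
row 1: diag=6, rhs=-63; c'=1/3, d'=-21/2
row 2: denom=8−2·1/3=22/3; d'=(33−2·-21/2)/(22/3)=81/11
row 3: denom=10−2·3/11=104/11; d'=(-10−2·81/11)/(104/11)=-34/13
row 4: denom=10−3·33/104=941/104; d'=(19−3·-34/13)/(941/104)=2792/941
back: M4=2792/941
back: M3=-34/13−33/104·2792/941=-3347/941
back: M2=81/11−3/11·-3347/941=7842/941
back: M1=-21/2−1/3·7842/941=-24989/1882
M: M0=0, M1=-24989/1882, M2=7842/941, M3=-3347/941, M4=2792/941, M5=0
seg 0: a=-1, c=M0/2=0, d=(M1−M0)/(6·1)=-24989/11292, b=Δ0−h0·(2M0+M1)/6=92741/11292
seg 1: a=5, c=M1/2=-24989/3764, d=(M2−M1)/(6·2)=40673/22584, b=Δ1−h1·(2M1+M2)/6=8887/5646
seg 2: a=-4, c=M2/2=3921/941, d=(M3−M2)/(6·2)=-11189/11292, b=Δ2−h2·(2M2+M3)/6=-9514/2823
seg 3: a=-2, c=M3/2=-3347/1882, d=(M4−M3)/(6·3)=6139/16938, b=Δ3−h3·(2M3+M4)/6=3971/2823
seg 4: a=-4, c=M4/2=1396/941, d=(M5−M4)/(6·2)=-698/2823, b=Δ4−h4·(2M4+M5)/6=2947/5646
t_q=13/2 → seg 3, τ=3/2; S=-2+3971/2823·τ+-3347/1882·τ²+6139/16938·τ³=-40173/15056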